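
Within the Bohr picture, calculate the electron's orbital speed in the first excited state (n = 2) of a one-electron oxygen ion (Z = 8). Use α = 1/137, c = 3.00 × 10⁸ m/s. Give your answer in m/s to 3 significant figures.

8.76 × 10⁶ m/s

v_n = Zαc/n = 8 × 0.00730 × 3.00 × 10⁸ / 2
    = 8.76 × 10⁶ m/s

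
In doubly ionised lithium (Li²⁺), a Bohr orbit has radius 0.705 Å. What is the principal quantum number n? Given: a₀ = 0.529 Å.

r_n = n²a₀/Z ⇒ n² = rZ/a₀ = 0.705 × 3 / 0.529 ≈ 4.00
n = 2

2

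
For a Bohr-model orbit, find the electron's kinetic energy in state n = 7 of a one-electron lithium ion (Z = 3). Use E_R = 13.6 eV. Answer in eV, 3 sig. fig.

For a Coulomb orbit the virial theorem gives K = −E_n.
E_n = −E_R·Z²/n², so K = E_R·Z²/n² = 13.6 × 3²/7² = 2.50 eV

2.50 eV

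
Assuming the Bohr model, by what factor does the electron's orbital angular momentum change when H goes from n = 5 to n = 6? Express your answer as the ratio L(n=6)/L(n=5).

L = nℏ depends only on n, so L ∝ n.
L(n=6)/L(n=5) = (6/5)^1 = 6/5

6/5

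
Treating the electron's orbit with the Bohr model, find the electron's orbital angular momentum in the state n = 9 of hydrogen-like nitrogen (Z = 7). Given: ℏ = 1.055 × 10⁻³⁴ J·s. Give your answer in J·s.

L_n = nℏ = 9 × 1.055 × 10⁻³⁴ = 9.495 × 10⁻³⁴ J·s

9.495 × 10⁻³⁴ J·s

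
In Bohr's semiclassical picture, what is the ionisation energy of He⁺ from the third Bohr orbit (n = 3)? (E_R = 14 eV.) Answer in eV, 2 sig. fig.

6.2 eV

E_n = −E_R·Z²/n² = −14 × 2²/3² eV = -6.2 eV
Ionisation energy = −E_n = 6.2 eV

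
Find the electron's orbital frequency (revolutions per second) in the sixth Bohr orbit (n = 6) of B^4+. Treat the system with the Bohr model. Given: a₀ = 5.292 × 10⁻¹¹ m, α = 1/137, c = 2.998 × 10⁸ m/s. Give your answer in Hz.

7.617 × 10¹⁴ Hz

r = n²a₀/Z = 3.810 × 10⁻¹⁰ m, v = Zαc/n = 1.824 × 10⁶ m/s
f = v/(2πr) = 7.617 × 10¹⁴ Hz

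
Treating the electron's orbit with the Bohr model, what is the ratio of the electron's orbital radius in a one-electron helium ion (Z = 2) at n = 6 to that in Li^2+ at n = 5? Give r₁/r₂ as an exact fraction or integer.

r ∝ Z^-1 · n^2
r₁/r₂ = (2/3)^-1 · (6/5)^2 = 54/25

54/25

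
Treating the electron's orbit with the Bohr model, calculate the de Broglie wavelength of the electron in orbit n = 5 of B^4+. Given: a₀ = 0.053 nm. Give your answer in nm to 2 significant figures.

The Bohr quantisation condition is nλ = 2πr_n.
r_n = n²a₀/Z = 0.27 nm
λ = 2πr_n/n = 2π·0.27/5 = 0.33 nm

0.33 nm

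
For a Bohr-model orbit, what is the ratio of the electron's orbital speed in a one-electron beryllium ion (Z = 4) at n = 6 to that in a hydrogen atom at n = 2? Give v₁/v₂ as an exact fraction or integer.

v ∝ Z^1 · n^-1
v₁/v₂ = (4/1)^1 · (6/2)^-1 = 4/3

4/3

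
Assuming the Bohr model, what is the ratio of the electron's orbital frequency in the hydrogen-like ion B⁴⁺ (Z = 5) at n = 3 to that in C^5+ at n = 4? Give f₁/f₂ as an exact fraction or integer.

f ∝ Z^2 · n^-3
f₁/f₂ = (5/6)^2 · (3/4)^-3 = 400/243

400/243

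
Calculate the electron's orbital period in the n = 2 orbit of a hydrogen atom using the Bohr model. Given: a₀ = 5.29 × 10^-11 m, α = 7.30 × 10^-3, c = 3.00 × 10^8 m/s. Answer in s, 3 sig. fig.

1.21 × 10^-15 s

r = n²a₀/Z = 2²·5.29 × 10^-11/1 = 2.12 × 10^-10 m
v = Zαc/n = 1·0.00730·3.00 × 10^8/2 = 1.09 × 10^6 m/s
T = 2πr/v = 1.21 × 10^-15 s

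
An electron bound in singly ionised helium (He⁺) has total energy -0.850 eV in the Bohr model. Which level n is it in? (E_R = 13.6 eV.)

8

E_n = −E_R Z²/n² ⇒ n² = E_R Z²/(−E_n) = 13.6 × 2² / 0.850 ≈ 64.00
n = 8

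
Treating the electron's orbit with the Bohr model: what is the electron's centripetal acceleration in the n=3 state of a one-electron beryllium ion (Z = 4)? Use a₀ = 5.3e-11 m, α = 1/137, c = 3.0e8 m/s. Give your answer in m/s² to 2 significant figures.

r = n²a₀/Z = 1.2e-10 m, v = Zαc/n = 2.9e6 m/s
a = v²/r = (2.9e6)² / 1.2e-10 = 7.1e22 m/s²

7.1e22 m/s²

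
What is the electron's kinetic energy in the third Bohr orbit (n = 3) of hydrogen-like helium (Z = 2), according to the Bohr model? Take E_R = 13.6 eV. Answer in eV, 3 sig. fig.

6.04 eV

For a Coulomb orbit the virial theorem gives K = −E_n.
E_n = −E_R·Z²/n², so K = E_R·Z²/n² = 13.6 × 2²/3² = 6.04 eV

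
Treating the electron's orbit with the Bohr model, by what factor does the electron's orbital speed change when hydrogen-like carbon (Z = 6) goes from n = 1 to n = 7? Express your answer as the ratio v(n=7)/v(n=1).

v ∝ Z^1 · n^-1; with Z fixed, v ∝ n^-1.
v(n=7)/v(n=1) = (7/1)^-1 = 1/7

1/7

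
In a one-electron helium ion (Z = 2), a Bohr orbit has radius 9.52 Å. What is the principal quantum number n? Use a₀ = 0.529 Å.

6

r_n = n²a₀/Z ⇒ n² = rZ/a₀ = 9.52 × 2 / 0.529 ≈ 35.99
n = 6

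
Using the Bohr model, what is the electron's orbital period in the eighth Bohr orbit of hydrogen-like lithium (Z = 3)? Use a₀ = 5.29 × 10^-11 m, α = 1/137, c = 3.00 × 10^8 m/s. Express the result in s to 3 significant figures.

r = n²a₀/Z = 8²·5.29 × 10^-11/3 = 1.13 × 10^-9 m
v = Zαc/n = 3·0.00730·3.00 × 10^8/8 = 8.21 × 10^5 m/s
T = 2πr/v = 8.63 × 10^-15 s

8.63 × 10^-15 s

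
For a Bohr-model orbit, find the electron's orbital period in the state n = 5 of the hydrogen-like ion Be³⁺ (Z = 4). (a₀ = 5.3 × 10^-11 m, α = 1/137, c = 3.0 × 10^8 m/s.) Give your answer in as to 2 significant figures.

r = n²a₀/Z = 5²·5.3 × 10^-11/4 = 3.3 × 10^-10 m
v = Zαc/n = 4·0.0073·3.0 × 10^8/5 = 1.8 × 10^6 m/s
T = 2πr/v = 1.2 × 10^-15 s = 1200 as

1200 as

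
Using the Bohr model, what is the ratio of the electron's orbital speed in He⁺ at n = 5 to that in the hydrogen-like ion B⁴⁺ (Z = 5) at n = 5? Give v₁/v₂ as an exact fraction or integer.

v ∝ Z^1 · n^-1
v₁/v₂ = (2/5)^1 · (5/5)^-1 = 2/5

2/5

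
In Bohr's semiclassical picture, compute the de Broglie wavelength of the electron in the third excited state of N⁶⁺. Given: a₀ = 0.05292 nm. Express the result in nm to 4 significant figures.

The Bohr quantisation condition is nλ = 2πr_n.
r_n = n²a₀/Z = 0.1210 nm
λ = 2πr_n/n = 2π·0.1210/4 = 0.1900 nm

0.1900 nm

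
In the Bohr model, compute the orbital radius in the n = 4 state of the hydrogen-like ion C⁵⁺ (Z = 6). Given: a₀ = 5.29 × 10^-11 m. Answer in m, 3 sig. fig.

1.41 × 10^-10 m

r_n = n²a₀/Z = 4² × 5.29 × 10^-11 / 6
    = 16 × 5.29 × 10^-11 / 6 = 1.41 × 10^-10 m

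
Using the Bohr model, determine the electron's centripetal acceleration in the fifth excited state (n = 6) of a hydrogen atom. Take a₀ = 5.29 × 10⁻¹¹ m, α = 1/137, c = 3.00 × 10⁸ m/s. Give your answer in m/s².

6.99 × 10¹⁹ m/s²

r = n²a₀/Z = 1.90 × 10⁻⁹ m, v = Zαc/n = 3.65 × 10⁵ m/s
a = v²/r = (3.65 × 10⁵)² / 1.90 × 10⁻⁹ = 6.99 × 10¹⁹ m/s²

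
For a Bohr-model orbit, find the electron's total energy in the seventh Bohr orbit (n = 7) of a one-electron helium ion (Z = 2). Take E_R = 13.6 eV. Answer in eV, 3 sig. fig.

E_n = −E_R·Z²/n² = −13.6 × 2²/7² = -1.11 eV

-1.11 eV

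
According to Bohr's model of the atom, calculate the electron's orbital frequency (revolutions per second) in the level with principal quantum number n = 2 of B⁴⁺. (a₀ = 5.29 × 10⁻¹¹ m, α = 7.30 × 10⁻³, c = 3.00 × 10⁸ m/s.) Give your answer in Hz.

r = n²a₀/Z = 4.23 × 10⁻¹¹ m, v = Zαc/n = 5.47 × 10⁶ m/s
f = v/(2πr) = 2.06 × 10¹⁶ Hz

2.06 × 10¹⁶ Hz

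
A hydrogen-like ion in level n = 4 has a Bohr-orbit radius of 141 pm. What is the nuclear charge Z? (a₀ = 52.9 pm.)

6

r_n = n²a₀/Z ⇒ Z = n²a₀/r = 4² × 52.9 / 141 ≈ 6.00
Z = 6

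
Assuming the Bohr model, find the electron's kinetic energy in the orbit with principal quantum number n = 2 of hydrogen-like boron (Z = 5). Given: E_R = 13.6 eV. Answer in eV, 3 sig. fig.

For a Coulomb orbit the virial theorem gives K = −E_n.
E_n = −E_R·Z²/n², so K = E_R·Z²/n² = 13.6 × 5²/2² = 85.0 eV

85.0 eV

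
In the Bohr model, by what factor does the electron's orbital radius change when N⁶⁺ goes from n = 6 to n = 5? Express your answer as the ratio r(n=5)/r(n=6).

r ∝ Z^-1 · n^2; with Z fixed, r ∝ n^2.
r(n=5)/r(n=6) = (5/6)^2 = 25/36

25/36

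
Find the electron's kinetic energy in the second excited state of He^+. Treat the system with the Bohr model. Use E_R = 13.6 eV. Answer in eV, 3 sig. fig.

6.04 eV

For a Coulomb orbit the virial theorem gives K = −E_n.
E_n = −E_R·Z²/n², so K = E_R·Z²/n² = 13.6 × 2²/3² = 6.04 eV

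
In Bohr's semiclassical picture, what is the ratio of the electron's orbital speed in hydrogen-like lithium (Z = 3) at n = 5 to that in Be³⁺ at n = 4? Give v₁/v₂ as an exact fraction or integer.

v ∝ Z^1 · n^-1
v₁/v₂ = (3/4)^1 · (5/4)^-1 = 3/5

3/5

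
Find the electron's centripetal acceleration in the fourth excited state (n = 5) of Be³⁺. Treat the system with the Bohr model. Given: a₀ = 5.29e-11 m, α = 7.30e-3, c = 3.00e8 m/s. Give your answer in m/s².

r = n²a₀/Z = 3.31e-10 m, v = Zαc/n = 1.75e6 m/s
a = v²/r = (1.75e6)² / 3.31e-10 = 9.28e21 m/s²

9.28e21 m/s²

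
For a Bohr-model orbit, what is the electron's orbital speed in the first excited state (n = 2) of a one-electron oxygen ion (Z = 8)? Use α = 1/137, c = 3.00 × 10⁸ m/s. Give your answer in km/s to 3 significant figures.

8760 km/s

v_n = Zαc/n = 8 × 0.00730 × 3.00 × 10⁸ / 2
    = 8760 km/s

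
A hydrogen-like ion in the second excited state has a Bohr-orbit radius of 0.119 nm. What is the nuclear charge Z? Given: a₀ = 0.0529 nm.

r_n = n²a₀/Z ⇒ Z = n²a₀/r = 3² × 0.0529 / 0.119 ≈ 4.00
Z = 4

4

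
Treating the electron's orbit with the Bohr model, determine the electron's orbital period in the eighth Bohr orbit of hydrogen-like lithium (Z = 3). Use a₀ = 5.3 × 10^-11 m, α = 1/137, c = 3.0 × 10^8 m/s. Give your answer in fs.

8.7 fs

r = n²a₀/Z = 8²·5.3 × 10^-11/3 = 1.1 × 10^-9 m
v = Zαc/n = 3·0.0073·3.0 × 10^8/8 = 8.2 × 10^5 m/s
T = 2πr/v = 8.7 × 10^-15 s = 8.7 fs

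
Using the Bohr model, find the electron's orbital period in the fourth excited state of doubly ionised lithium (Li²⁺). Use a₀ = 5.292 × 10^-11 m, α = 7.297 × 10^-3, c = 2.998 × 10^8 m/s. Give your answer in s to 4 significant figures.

2.111 × 10^-15 s

r = n²a₀/Z = 5²·5.292 × 10^-11/3 = 4.410 × 10^-10 m
v = Zαc/n = 3·0.007297·2.998 × 10^8/5 = 1.313 × 10^6 m/s
T = 2πr/v = 2.111 × 10^-15 s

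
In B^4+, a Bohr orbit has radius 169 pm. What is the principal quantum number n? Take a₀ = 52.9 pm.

4

r_n = n²a₀/Z ⇒ n² = rZ/a₀ = 169 × 5 / 52.9 ≈ 15.97
n = 4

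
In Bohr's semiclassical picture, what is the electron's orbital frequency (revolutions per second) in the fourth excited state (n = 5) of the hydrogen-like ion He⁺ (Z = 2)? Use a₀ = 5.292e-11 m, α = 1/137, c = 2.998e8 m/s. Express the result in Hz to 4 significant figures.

r = n²a₀/Z = 6.615e-10 m, v = Zαc/n = 8.753e5 m/s
f = v/(2πr) = 2.106e14 Hz

2.106e14 Hz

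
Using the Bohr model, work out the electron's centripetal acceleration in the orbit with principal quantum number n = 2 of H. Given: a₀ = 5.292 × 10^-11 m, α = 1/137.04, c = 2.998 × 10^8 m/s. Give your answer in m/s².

r = n²a₀/Z = 2.117 × 10^-10 m, v = Zαc/n = 1.094 × 10^6 m/s
a = v²/r = (1.094 × 10^6)² / 2.117 × 10^-10 = 5.652 × 10^21 m/s²

5.652 × 10^21 m/s²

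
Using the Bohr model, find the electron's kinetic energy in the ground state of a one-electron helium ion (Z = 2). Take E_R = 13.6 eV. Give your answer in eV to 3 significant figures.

For a Coulomb orbit the virial theorem gives K = −E_n.
E_n = −E_R·Z²/n², so K = E_R·Z²/n² = 13.6 × 2²/1² = 54.4 eV

54.4 eV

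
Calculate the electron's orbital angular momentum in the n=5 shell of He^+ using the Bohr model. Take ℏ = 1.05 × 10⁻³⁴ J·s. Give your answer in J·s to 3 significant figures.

5.25 × 10⁻³⁴ J·s

L_n = nℏ = 5 × 1.05 × 10⁻³⁴ = 5.25 × 10⁻³⁴ J·s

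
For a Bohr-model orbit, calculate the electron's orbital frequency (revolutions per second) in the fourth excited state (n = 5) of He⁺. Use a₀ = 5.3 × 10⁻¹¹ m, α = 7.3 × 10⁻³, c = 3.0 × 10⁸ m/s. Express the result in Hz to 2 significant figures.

2.1 × 10¹⁴ Hz

r = n²a₀/Z = 6.6 × 10⁻¹⁰ m, v = Zαc/n = 8.8 × 10⁵ m/s
f = v/(2πr) = 2.1 × 10¹⁴ Hz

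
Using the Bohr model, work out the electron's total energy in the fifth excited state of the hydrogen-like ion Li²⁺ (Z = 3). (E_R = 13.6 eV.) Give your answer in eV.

E_n = −E_R·Z²/n² = −13.6 × 3²/6² = -3.40 eV

-3.40 eV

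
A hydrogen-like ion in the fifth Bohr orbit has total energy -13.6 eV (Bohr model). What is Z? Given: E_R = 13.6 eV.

5

E_n = −E_R Z²/n² ⇒ Z² = −E_n n²/E_R = 13.6 × 5² / 13.6 ≈ 25.00
Z = 5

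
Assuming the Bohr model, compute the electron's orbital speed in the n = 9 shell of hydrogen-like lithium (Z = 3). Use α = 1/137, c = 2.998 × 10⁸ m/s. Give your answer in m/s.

v_n = Zαc/n = 3 × 0.007299 × 2.998 × 10⁸ / 9
    = 7.294 × 10⁵ m/s

7.294 × 10⁵ m/s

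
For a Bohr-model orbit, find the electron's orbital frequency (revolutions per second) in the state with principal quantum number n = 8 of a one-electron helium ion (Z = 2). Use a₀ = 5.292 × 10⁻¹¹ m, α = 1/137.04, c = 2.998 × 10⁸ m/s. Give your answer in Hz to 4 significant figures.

5.140 × 10¹³ Hz

r = n²a₀/Z = 1.693 × 10⁻⁹ m, v = Zαc/n = 5.469 × 10⁵ m/s
f = v/(2πr) = 5.140 × 10¹³ Hz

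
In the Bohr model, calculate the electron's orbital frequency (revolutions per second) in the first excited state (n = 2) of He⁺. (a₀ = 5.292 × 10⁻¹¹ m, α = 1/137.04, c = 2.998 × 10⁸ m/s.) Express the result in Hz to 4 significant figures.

3.290 × 10¹⁵ Hz

r = n²a₀/Z = 1.058 × 10⁻¹⁰ m, v = Zαc/n = 2.188 × 10⁶ m/s
f = v/(2πr) = 3.290 × 10¹⁵ Hz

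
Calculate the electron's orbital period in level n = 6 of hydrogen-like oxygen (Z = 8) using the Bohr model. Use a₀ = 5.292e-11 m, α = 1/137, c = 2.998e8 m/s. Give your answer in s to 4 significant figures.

r = n²a₀/Z = 6²·5.292e-11/8 = 2.381e-10 m
v = Zαc/n = 8·0.007299·2.998e8/6 = 2.918e6 m/s
T = 2πr/v = 5.128e-16 s

5.128e-16 s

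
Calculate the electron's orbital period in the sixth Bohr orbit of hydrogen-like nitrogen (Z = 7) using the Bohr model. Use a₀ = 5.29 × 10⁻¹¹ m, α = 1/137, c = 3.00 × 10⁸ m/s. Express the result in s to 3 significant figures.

6.69 × 10⁻¹⁶ s

r = n²a₀/Z = 6²·5.29 × 10⁻¹¹/7 = 2.72 × 10⁻¹⁰ m
v = Zαc/n = 7·0.00730·3.00 × 10⁸/6 = 2.55 × 10⁶ m/s
T = 2πr/v = 6.69 × 10⁻¹⁶ s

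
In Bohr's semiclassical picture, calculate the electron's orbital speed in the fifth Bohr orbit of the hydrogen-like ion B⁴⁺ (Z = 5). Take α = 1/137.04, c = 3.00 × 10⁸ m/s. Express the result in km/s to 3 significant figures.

v_n = Zαc/n = 5 × 0.00730 × 3.00 × 10⁸ / 5
    = 2190 km/s

2190 km/s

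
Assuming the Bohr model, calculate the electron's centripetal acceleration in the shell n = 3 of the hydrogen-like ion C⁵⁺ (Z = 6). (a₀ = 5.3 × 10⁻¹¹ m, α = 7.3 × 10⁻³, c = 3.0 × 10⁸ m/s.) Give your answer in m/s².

2.4 × 10²³ m/s²

r = n²a₀/Z = 8.0 × 10⁻¹¹ m, v = Zαc/n = 4.4 × 10⁶ m/s
a = v²/r = (4.4 × 10⁶)² / 8.0 × 10⁻¹¹ = 2.4 × 10²³ m/s²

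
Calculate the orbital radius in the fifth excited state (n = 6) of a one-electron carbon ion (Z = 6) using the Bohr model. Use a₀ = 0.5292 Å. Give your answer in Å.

3.175 Å

r_n = n²a₀/Z = 6² × 0.5292 / 6
    = 36 × 0.5292 / 6 = 3.175 Å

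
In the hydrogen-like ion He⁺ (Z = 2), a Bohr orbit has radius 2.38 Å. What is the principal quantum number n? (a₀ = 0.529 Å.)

r_n = n²a₀/Z ⇒ n² = rZ/a₀ = 2.38 × 2 / 0.529 ≈ 9.00
n = 3

3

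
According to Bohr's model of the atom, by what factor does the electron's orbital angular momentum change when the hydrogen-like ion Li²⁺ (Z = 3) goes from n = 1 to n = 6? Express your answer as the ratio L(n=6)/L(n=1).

L = nℏ depends only on n, so L ∝ n.
L(n=6)/L(n=1) = (6/1)^1 = 6

6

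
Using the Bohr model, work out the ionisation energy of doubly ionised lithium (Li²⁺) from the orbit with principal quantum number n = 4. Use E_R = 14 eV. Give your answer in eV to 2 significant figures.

7.9 eV

E_n = −E_R·Z²/n² = −14 × 3²/4² eV = -7.9 eV
Ionisation energy = −E_n = 7.9 eV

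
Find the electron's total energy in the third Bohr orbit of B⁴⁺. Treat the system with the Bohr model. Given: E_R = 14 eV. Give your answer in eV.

E_n = −E_R·Z²/n² = −14 × 5²/3² = -39 eV

-39 eV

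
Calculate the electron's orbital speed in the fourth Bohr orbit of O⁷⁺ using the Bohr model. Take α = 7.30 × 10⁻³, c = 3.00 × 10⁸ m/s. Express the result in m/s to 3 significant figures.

4.38 × 10⁶ m/s

v_n = Zαc/n = 8 × 0.00730 × 3.00 × 10⁸ / 4
    = 4.38 × 10⁶ m/s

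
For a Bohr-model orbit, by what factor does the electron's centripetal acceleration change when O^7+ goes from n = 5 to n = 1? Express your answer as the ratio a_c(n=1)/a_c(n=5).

a_c ∝ Z^3 · n^-4; with Z fixed, a_c ∝ n^-4.
a_c(n=1)/a_c(n=5) = (1/5)^-4 = 625

625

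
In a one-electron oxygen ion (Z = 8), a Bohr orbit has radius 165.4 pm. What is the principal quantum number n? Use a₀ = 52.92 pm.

r_n = n²a₀/Z ⇒ n² = rZ/a₀ = 165.4 × 8 / 52.92 ≈ 25.00
n = 5

5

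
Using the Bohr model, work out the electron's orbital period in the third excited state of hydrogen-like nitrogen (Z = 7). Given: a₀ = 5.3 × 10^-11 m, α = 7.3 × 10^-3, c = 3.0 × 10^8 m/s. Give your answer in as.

200 as

r = n²a₀/Z = 4²·5.3 × 10^-11/7 = 1.2 × 10^-10 m
v = Zαc/n = 7·0.0073·3.0 × 10^8/4 = 3.8 × 10^6 m/s
T = 2πr/v = 2.0 × 10^-16 s = 200 as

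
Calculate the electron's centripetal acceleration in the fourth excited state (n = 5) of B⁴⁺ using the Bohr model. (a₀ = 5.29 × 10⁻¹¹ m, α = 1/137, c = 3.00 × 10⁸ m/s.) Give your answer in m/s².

1.81 × 10²² m/s²

r = n²a₀/Z = 2.64 × 10⁻¹⁰ m, v = Zαc/n = 2.19 × 10⁶ m/s
a = v²/r = (2.19 × 10⁶)² / 2.64 × 10⁻¹⁰ = 1.81 × 10²² m/s²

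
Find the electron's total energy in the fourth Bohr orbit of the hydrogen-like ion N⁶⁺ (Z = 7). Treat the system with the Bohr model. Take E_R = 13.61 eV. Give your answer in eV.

E_n = −E_R·Z²/n² = −13.61 × 7²/4² = -41.68 eV

-41.68 eV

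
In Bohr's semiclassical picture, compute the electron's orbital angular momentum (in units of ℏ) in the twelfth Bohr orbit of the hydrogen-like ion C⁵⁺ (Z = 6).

L_n = nℏ, so L/ℏ = n = 12.

12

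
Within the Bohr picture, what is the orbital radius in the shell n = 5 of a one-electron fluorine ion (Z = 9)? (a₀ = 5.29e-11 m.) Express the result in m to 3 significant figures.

1.47e-10 m

r_n = n²a₀/Z = 5² × 5.29e-11 / 9
    = 25 × 5.29e-11 / 9 = 1.47e-10 m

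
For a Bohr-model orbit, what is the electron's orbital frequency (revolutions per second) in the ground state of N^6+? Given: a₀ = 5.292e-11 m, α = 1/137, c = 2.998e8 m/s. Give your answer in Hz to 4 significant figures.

3.225e17 Hz

r = n²a₀/Z = 7.560e-12 m, v = Zαc/n = 1.532e7 m/s
f = v/(2πr) = 3.225e17 Hz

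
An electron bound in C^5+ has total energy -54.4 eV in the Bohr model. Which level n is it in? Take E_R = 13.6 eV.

3

E_n = −E_R Z²/n² ⇒ n² = E_R Z²/(−E_n) = 13.6 × 6² / 54.4 ≈ 9.00
n = 3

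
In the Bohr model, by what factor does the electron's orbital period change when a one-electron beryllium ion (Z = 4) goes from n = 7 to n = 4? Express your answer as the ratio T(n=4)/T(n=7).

64/343

T ∝ Z^-2 · n^3; with Z fixed, T ∝ n^3.
T(n=4)/T(n=7) = (4/7)^3 = 64/343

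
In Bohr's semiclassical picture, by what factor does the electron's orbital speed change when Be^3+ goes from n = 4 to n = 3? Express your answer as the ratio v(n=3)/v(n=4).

v ∝ Z^1 · n^-1; with Z fixed, v ∝ n^-1.
v(n=3)/v(n=4) = (3/4)^-1 = 4/3

4/3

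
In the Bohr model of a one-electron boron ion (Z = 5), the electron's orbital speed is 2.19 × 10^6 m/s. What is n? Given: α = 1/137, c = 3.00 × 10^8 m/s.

5

v_n = Zαc/n ⇒ n = Zαc/v = 5 × 0.00730 × 3.00 × 10^8 / 2.19 × 10^6 ≈ 5.00
n = 5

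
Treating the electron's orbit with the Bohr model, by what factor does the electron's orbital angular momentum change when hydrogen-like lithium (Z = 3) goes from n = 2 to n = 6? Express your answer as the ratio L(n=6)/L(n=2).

L = nℏ depends only on n, so L ∝ n.
L(n=6)/L(n=2) = (6/2)^1 = 3

3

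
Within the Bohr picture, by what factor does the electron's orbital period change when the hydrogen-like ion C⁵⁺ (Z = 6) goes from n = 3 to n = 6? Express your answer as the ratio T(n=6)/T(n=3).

T ∝ Z^-2 · n^3; with Z fixed, T ∝ n^3.
T(n=6)/T(n=3) = (6/3)^3 = 8

8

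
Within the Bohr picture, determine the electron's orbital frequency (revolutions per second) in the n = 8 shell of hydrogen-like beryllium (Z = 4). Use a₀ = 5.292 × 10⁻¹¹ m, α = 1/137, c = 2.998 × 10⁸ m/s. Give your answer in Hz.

r = n²a₀/Z = 8.467 × 10⁻¹⁰ m, v = Zαc/n = 1.094 × 10⁶ m/s
f = v/(2πr) = 2.057 × 10¹⁴ Hz

2.057 × 10¹⁴ Hz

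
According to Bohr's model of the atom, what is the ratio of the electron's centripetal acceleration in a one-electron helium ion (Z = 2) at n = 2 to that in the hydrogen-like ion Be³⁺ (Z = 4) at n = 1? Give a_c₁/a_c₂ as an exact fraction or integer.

a_c ∝ Z^3 · n^-4
a_c₁/a_c₂ = (2/4)^3 · (2/1)^-4 = 1/128

1/128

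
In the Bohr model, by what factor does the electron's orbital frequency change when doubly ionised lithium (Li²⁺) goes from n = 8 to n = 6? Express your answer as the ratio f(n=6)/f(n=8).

64/27

f ∝ Z^2 · n^-3; with Z fixed, f ∝ n^-3.
f(n=6)/f(n=8) = (6/8)^-3 = 64/27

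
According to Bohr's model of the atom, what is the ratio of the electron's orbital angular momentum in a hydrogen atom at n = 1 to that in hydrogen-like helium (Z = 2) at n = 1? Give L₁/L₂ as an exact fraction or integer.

1

L = nℏ is independent of Z.
L₁/L₂ = n₁/n₂ = 1/1 = 1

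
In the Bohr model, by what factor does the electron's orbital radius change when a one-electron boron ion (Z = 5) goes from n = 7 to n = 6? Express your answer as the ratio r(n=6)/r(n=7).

36/49

r ∝ Z^-1 · n^2; with Z fixed, r ∝ n^2.
r(n=6)/r(n=7) = (6/7)^2 = 36/49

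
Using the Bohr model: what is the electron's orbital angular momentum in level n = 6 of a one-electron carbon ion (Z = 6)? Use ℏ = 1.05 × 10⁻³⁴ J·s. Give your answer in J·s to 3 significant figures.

6.30 × 10⁻³⁴ J·s

L_n = nℏ = 6 × 1.05 × 10⁻³⁴ = 6.30 × 10⁻³⁴ J·s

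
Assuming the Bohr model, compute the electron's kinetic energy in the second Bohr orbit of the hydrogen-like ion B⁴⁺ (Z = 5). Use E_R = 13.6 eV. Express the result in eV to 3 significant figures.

85.0 eV

For a Coulomb orbit the virial theorem gives K = −E_n.
E_n = −E_R·Z²/n², so K = E_R·Z²/n² = 13.6 × 5²/2² = 85.0 eV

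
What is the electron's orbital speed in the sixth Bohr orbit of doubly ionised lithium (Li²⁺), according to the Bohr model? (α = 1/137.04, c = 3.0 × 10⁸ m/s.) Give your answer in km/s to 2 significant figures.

v_n = Zαc/n = 3 × 0.0073 × 3.0 × 10⁸ / 6
    = 1100 km/s

1100 km/s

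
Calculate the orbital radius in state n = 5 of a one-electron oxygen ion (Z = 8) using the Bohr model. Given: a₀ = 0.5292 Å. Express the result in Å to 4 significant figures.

r_n = n²a₀/Z = 5² × 0.5292 / 8
    = 25 × 0.5292 / 8 = 1.654 Å

1.654 Å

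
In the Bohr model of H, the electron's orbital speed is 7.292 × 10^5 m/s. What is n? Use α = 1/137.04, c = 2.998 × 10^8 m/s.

v_n = Zαc/n ⇒ n = Zαc/v = 1 × 0.007297 × 2.998 × 10^8 / 7.292 × 10^5 ≈ 3.00
n = 3

3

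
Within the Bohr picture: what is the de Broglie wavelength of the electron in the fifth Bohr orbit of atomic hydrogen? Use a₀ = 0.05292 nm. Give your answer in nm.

1.663 nm

The Bohr quantisation condition is nλ = 2πr_n.
r_n = n²a₀/Z = 1.323 nm
λ = 2πr_n/n = 2π·1.323/5 = 1.663 nm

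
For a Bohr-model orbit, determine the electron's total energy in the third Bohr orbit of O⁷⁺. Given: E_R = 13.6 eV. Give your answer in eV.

-96.7 eV

E_n = −E_R·Z²/n² = −13.6 × 8²/3² = -96.7 eV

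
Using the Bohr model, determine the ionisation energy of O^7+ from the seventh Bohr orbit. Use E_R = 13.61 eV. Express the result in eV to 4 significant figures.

E_n = −E_R·Z²/n² = −13.61 × 8²/7² eV = -17.78 eV
Ionisation energy = −E_n = 17.78 eV

17.78 eV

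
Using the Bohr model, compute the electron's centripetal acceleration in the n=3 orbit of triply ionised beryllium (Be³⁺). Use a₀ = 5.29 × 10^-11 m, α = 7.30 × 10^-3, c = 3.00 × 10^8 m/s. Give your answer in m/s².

7.16 × 10^22 m/s²

r = n²a₀/Z = 1.19 × 10^-10 m, v = Zαc/n = 2.92 × 10^6 m/s
a = v²/r = (2.92 × 10^6)² / 1.19 × 10^-10 = 7.16 × 10^22 m/s²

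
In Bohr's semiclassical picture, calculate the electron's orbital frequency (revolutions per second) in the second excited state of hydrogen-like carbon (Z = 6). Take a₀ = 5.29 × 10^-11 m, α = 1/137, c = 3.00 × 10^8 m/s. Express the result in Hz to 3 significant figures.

8.78 × 10^15 Hz

r = n²a₀/Z = 7.94 × 10^-11 m, v = Zαc/n = 4.38 × 10^6 m/s
f = v/(2πr) = 8.78 × 10^15 Hz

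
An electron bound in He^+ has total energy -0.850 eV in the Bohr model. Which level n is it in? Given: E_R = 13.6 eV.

E_n = −E_R Z²/n² ⇒ n² = E_R Z²/(−E_n) = 13.6 × 2² / 0.850 ≈ 64.00
n = 8

8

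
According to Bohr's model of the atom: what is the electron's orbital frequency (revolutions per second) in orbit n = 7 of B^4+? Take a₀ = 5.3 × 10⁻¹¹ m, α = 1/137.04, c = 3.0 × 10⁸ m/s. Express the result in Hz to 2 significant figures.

4.8 × 10¹⁴ Hz

r = n²a₀/Z = 5.2 × 10⁻¹⁰ m, v = Zαc/n = 1.6 × 10⁶ m/s
f = v/(2πr) = 4.8 × 10¹⁴ Hz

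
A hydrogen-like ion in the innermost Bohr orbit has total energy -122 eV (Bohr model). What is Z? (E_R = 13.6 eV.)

E_n = −E_R Z²/n² ⇒ Z² = −E_n n²/E_R = 122 × 1² / 13.6 ≈ 8.97
Z = 3

3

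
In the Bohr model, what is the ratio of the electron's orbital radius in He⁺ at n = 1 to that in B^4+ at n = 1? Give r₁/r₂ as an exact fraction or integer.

r ∝ Z^-1 · n^2
r₁/r₂ = (2/5)^-1 · (1/1)^2 = 5/2

5/2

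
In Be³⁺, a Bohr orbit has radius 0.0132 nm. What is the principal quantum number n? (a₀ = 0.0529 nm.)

1

r_n = n²a₀/Z ⇒ n² = rZ/a₀ = 0.0132 × 4 / 0.0529 ≈ 1.00
n = 1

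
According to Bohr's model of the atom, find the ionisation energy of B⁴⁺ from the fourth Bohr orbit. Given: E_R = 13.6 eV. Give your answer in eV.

E_n = −E_R·Z²/n² = −13.6 × 5²/4² eV = -21.2 eV
Ionisation energy = −E_n = 21.2 eV

21.2 eV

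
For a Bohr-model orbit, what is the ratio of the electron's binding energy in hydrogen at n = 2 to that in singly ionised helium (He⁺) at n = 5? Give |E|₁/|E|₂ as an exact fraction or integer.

|E| ∝ Z^2 · n^-2
|E|₁/|E|₂ = (1/2)^2 · (2/5)^-2 = 25/16

25/16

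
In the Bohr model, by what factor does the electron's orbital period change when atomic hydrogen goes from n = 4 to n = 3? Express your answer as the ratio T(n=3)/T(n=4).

27/64

T ∝ Z^-2 · n^3; with Z fixed, T ∝ n^3.
T(n=3)/T(n=4) = (3/4)^3 = 27/64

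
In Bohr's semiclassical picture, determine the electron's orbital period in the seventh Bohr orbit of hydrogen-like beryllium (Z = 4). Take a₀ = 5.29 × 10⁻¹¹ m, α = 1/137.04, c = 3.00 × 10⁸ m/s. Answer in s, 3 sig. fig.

3.25 × 10⁻¹⁵ s

r = n²a₀/Z = 7²·5.29 × 10⁻¹¹/4 = 6.48 × 10⁻¹⁰ m
v = Zαc/n = 4·0.00730·3.00 × 10⁸/7 = 1.25 × 10⁶ m/s
T = 2πr/v = 3.25 × 10⁻¹⁵ s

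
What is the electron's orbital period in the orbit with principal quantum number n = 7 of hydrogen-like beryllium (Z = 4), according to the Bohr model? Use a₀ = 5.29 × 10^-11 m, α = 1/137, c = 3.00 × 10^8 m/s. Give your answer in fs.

r = n²a₀/Z = 7²·5.29 × 10^-11/4 = 6.48 × 10^-10 m
v = Zαc/n = 4·0.00730·3.00 × 10^8/7 = 1.25 × 10^6 m/s
T = 2πr/v = 3.25 × 10^-15 s = 3.25 fs

3.25 fs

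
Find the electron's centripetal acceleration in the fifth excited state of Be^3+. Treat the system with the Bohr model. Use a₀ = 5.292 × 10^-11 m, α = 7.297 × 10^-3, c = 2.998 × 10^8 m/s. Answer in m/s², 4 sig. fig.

r = n²a₀/Z = 4.763 × 10^-10 m, v = Zαc/n = 1.458 × 10^6 m/s
a = v²/r = (1.458 × 10^6)² / 4.763 × 10^-10 = 4.466 × 10^21 m/s²

4.466 × 10^21 m/s²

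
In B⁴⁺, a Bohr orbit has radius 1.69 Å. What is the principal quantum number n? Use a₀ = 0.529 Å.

r_n = n²a₀/Z ⇒ n² = rZ/a₀ = 1.69 × 5 / 0.529 ≈ 15.97
n = 4

4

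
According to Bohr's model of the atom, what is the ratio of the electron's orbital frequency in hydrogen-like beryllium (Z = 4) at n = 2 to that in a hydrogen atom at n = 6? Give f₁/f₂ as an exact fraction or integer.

f ∝ Z^2 · n^-3
f₁/f₂ = (4/1)^2 · (2/6)^-3 = 432

432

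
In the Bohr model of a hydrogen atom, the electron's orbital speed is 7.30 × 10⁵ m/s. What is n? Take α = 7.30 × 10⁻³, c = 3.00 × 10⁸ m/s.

v_n = Zαc/n ⇒ n = Zαc/v = 1 × 0.00730 × 3.00 × 10⁸ / 7.30 × 10⁵ ≈ 3.00
n = 3

3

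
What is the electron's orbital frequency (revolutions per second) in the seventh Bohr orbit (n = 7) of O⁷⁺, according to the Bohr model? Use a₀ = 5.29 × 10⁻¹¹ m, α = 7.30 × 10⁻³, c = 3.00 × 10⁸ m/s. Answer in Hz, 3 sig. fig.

1.23 × 10¹⁵ Hz

r = n²a₀/Z = 3.24 × 10⁻¹⁰ m, v = Zαc/n = 2.50 × 10⁶ m/s
f = v/(2πr) = 1.23 × 10¹⁵ Hz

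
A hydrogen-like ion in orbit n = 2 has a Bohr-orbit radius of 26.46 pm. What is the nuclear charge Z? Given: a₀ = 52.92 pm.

8

r_n = n²a₀/Z ⇒ Z = n²a₀/r = 2² × 52.92 / 26.46 ≈ 8.00
Z = 8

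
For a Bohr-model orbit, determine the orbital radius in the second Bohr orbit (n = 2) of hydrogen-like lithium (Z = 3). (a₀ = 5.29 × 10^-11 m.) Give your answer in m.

r_n = n²a₀/Z = 2² × 5.29 × 10^-11 / 3
    = 4 × 5.29 × 10^-11 / 3 = 7.05 × 10^-11 m

7.05 × 10^-11 m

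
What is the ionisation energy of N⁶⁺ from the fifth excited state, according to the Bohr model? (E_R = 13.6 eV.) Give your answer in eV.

18.5 eV

E_n = −E_R·Z²/n² = −13.6 × 7²/6² eV = -18.5 eV
Ionisation energy = −E_n = 18.5 eV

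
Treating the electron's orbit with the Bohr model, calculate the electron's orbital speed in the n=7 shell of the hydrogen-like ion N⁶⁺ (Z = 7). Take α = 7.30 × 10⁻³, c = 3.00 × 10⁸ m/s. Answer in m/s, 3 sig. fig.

2.19 × 10⁶ m/s

v_n = Zαc/n = 7 × 0.00730 × 3.00 × 10⁸ / 7
    = 2.19 × 10⁶ m/s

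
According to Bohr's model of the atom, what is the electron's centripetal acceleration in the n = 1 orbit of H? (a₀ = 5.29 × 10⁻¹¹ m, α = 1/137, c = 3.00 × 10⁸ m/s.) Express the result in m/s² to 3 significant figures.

r = n²a₀/Z = 5.29 × 10⁻¹¹ m, v = Zαc/n = 2.19 × 10⁶ m/s
a = v²/r = (2.19 × 10⁶)² / 5.29 × 10⁻¹¹ = 9.06 × 10²² m/s²

9.06 × 10²² m/s²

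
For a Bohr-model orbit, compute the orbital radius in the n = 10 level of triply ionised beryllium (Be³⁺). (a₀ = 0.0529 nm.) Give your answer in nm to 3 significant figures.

r_n = n²a₀/Z = 10² × 0.0529 / 4
    = 100 × 0.0529 / 4 = 1.32 nm

1.32 nm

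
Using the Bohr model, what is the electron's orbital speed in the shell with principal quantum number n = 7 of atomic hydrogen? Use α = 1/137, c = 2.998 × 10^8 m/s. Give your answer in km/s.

v_n = Zαc/n = 1 × 0.007299 × 2.998 × 10^8 / 7
    = 312.6 km/s

312.6 km/s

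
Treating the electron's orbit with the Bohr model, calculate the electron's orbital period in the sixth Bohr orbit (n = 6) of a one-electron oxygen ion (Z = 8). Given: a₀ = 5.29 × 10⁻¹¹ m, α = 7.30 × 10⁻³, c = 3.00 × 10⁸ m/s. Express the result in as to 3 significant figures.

r = n²a₀/Z = 6²·5.29 × 10⁻¹¹/8 = 2.38 × 10⁻¹⁰ m
v = Zαc/n = 8·0.00730·3.00 × 10⁸/6 = 2.92 × 10⁶ m/s
T = 2πr/v = 5.12 × 10⁻¹⁶ s = 512 as

512 as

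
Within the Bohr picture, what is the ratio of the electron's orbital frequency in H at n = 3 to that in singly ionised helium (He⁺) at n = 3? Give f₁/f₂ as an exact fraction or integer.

1/4

f ∝ Z^2 · n^-3
f₁/f₂ = (1/2)^2 · (3/3)^-3 = 1/4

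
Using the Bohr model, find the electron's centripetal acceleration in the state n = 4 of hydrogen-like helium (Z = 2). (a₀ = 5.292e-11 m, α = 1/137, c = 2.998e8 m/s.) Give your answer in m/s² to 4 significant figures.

r = n²a₀/Z = 4.234e-10 m, v = Zαc/n = 1.094e6 m/s
a = v²/r = (1.094e6)² / 4.234e-10 = 2.828e21 m/s²

2.828e21 m/s²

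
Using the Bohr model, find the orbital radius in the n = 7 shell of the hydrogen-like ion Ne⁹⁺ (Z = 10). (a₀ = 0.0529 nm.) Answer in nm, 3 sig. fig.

0.259 nm

r_n = n²a₀/Z = 7² × 0.0529 / 10
    = 49 × 0.0529 / 10 = 0.259 nm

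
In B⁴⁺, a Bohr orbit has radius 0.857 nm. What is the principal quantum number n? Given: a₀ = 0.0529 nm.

r_n = n²a₀/Z ⇒ n² = rZ/a₀ = 0.857 × 5 / 0.0529 ≈ 81.00
n = 9

9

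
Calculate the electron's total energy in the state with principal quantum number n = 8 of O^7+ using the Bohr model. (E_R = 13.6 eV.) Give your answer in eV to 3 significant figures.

E_n = −E_R·Z²/n² = −13.6 × 8²/8² = -13.6 eV

-13.6 eV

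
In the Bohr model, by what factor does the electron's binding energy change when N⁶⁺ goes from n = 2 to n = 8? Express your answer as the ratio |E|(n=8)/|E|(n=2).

|E| ∝ Z^2 · n^-2; with Z fixed, |E| ∝ n^-2.
|E|(n=8)/|E|(n=2) = (8/2)^-2 = 1/16

1/16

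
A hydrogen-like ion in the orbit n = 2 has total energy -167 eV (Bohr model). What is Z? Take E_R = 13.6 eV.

7

E_n = −E_R Z²/n² ⇒ Z² = −E_n n²/E_R = 167 × 2² / 13.6 ≈ 49.12
Z = 7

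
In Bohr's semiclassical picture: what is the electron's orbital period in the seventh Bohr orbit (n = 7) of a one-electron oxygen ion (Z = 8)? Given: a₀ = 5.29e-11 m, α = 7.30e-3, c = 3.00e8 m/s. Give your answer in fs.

r = n²a₀/Z = 7²·5.29e-11/8 = 3.24e-10 m
v = Zαc/n = 8·0.00730·3.00e8/7 = 2.50e6 m/s
T = 2πr/v = 8.13e-16 s = 0.813 fs

0.813 fs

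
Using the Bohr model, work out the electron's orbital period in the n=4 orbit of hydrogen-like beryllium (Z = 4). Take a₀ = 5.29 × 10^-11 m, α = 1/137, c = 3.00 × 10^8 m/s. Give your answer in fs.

0.607 fs

r = n²a₀/Z = 4²·5.29 × 10^-11/4 = 2.12 × 10^-10 m
v = Zαc/n = 4·0.00730·3.00 × 10^8/4 = 2.19 × 10^6 m/s
T = 2πr/v = 6.07 × 10^-16 s = 0.607 fs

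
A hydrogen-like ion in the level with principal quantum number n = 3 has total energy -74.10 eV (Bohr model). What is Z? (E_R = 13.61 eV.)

E_n = −E_R Z²/n² ⇒ Z² = −E_n n²/E_R = 74.10 × 3² / 13.61 ≈ 49.00
Z = 7

7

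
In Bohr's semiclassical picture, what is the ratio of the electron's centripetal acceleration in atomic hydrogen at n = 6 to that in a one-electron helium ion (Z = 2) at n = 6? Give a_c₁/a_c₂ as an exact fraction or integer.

1/8

a_c ∝ Z^3 · n^-4
a_c₁/a_c₂ = (1/2)^3 · (6/6)^-4 = 1/8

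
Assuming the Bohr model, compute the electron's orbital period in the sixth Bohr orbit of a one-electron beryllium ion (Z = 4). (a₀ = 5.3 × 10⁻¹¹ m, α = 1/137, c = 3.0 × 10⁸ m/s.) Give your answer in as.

r = n²a₀/Z = 6²·5.3 × 10⁻¹¹/4 = 4.8 × 10⁻¹⁰ m
v = Zαc/n = 4·0.0073·3.0 × 10⁸/6 = 1.5 × 10⁶ m/s
T = 2πr/v = 2.1 × 10⁻¹⁵ s = 2100 as

2100 as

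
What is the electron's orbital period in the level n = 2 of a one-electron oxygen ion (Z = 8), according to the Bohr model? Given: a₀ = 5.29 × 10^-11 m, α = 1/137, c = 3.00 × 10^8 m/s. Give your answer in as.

19.0 as

r = n²a₀/Z = 2²·5.29 × 10^-11/8 = 2.65 × 10^-11 m
v = Zαc/n = 8·0.00730·3.00 × 10^8/2 = 8.76 × 10^6 m/s
T = 2πr/v = 1.90 × 10^-17 s = 19.0 as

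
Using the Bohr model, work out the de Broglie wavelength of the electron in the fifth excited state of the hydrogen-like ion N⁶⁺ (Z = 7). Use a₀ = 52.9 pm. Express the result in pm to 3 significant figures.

285 pm

The Bohr quantisation condition is nλ = 2πr_n.
r_n = n²a₀/Z = 272 pm
λ = 2πr_n/n = 2π·272/6 = 285 pm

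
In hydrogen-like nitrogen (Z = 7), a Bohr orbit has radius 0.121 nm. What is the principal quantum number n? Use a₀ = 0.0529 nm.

4

r_n = n²a₀/Z ⇒ n² = rZ/a₀ = 0.121 × 7 / 0.0529 ≈ 16.01
n = 4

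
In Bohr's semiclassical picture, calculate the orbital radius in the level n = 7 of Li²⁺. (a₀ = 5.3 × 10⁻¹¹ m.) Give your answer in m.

r_n = n²a₀/Z = 7² × 5.3 × 10⁻¹¹ / 3
    = 49 × 5.3 × 10⁻¹¹ / 3 = 8.7 × 10⁻¹⁰ m

8.7 × 10⁻¹⁰ m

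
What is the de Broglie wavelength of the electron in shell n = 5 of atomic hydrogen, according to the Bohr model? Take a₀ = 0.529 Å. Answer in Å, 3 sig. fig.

The Bohr quantisation condition is nλ = 2πr_n.
r_n = n²a₀/Z = 13.2 Å
λ = 2πr_n/n = 2π·13.2/5 = 16.6 Å

16.6 Å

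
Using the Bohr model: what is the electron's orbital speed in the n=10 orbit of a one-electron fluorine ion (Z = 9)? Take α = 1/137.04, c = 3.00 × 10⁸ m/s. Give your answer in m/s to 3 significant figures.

1.97 × 10⁶ m/s

v_n = Zαc/n = 9 × 0.00730 × 3.00 × 10⁸ / 10
    = 1.97 × 10⁶ m/s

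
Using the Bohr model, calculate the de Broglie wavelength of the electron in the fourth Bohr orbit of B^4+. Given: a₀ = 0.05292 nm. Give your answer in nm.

0.2660 nm

The Bohr quantisation condition is nλ = 2πr_n.
r_n = n²a₀/Z = 0.1693 nm
λ = 2πr_n/n = 2π·0.1693/4 = 0.2660 nm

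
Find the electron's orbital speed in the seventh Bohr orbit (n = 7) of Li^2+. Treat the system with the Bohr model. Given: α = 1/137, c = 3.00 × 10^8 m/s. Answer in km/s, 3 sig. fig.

938 km/s

v_n = Zαc/n = 3 × 0.00730 × 3.00 × 10^8 / 7
    = 938 km/s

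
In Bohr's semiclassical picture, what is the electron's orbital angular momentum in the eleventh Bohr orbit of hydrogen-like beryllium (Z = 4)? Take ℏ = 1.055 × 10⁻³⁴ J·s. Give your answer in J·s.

L_n = nℏ = 11 × 1.055 × 10⁻³⁴ = 1.160 × 10⁻³³ J·s

1.160 × 10⁻³³ J·s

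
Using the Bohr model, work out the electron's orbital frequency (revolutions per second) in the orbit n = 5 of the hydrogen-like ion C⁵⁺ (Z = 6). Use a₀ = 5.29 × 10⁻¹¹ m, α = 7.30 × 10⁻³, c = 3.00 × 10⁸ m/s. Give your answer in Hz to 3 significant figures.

1.90 × 10¹⁵ Hz

r = n²a₀/Z = 2.20 × 10⁻¹⁰ m, v = Zαc/n = 2.63 × 10⁶ m/s
f = v/(2πr) = 1.90 × 10¹⁵ Hz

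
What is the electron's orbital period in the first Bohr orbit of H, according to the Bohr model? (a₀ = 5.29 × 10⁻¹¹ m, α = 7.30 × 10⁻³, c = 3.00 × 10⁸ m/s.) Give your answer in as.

r = n²a₀/Z = 1²·5.29 × 10⁻¹¹/1 = 5.29 × 10⁻¹¹ m
v = Zαc/n = 1·0.00730·3.00 × 10⁸/1 = 2.19 × 10⁶ m/s
T = 2πr/v = 1.52 × 10⁻¹⁶ s = 152 as

152 as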